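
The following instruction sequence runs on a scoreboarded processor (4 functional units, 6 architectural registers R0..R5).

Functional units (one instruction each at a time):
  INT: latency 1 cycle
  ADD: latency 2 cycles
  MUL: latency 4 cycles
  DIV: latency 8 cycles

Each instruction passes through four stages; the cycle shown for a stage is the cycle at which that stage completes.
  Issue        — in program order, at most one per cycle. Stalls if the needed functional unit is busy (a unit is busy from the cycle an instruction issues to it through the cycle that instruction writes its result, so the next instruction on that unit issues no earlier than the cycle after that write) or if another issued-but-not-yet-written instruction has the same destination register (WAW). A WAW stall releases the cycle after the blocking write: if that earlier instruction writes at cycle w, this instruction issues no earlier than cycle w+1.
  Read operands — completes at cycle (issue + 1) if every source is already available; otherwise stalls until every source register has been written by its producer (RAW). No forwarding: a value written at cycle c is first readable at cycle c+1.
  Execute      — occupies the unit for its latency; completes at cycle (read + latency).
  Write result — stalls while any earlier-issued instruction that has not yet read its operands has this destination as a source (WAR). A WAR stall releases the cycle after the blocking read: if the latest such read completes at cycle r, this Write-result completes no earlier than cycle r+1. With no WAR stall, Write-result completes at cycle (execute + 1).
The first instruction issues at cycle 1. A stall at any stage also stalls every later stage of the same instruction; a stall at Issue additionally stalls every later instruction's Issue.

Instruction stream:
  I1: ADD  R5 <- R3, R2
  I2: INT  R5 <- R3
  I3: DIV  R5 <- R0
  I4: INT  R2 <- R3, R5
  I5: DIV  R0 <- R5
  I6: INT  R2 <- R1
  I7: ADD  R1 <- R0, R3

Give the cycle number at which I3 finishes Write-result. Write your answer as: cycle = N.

t=1  I1→ADD
t=2  I1 RO
t=4  I1 EX
t=5  I1 WR R5
t=6  I2→INT
t=7  I2 RO
t=8  I2 EX
t=9  I2 WR R5
t=10  I3→DIV
t=11  I3 RO, I4→INT
t=19  I3 EX
t=20  I3 WR R5
t=21  I4 RO, I5→DIV
t=22  I4 EX, I5 RO
t=23  I4 WR R2
t=24  I6→INT
t=25  I6 RO, I7→ADD
t=26  I6 EX
t=27  I6 WR R2
t=30  I5 EX
t=31  I5 WR R0
t=32  I7 RO
t=34  I7 EX
t=35  I7 WR R1

cycle = 20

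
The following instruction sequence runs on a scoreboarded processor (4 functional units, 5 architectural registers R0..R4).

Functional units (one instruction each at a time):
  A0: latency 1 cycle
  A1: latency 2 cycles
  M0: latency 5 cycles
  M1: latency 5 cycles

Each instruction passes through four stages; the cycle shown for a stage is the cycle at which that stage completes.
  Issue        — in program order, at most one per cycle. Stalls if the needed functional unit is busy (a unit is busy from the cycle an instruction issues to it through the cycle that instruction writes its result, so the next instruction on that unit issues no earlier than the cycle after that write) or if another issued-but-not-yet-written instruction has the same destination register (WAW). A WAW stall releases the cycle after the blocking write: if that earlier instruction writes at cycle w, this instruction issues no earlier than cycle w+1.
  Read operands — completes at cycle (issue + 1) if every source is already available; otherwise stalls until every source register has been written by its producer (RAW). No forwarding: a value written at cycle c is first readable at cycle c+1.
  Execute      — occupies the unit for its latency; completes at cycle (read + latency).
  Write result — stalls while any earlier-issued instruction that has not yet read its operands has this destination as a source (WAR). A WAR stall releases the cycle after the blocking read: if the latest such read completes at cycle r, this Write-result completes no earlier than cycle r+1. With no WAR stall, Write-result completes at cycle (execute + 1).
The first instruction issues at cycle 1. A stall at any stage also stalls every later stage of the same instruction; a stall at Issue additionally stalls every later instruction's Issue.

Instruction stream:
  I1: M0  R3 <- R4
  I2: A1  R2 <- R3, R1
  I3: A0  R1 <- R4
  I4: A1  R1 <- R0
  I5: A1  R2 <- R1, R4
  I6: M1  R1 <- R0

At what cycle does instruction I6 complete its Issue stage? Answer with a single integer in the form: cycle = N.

cycle = 19

t=1  I1 dispatched to M0
t=2  I1 operands ready, I2 dispatched to A1
t=3  I3 dispatched to A0
t=4  I3 operands ready
t=5  I3 complete
t=7  I1 complete
t=8  R3←I1
t=9  I2 operands ready
t=10  R1←I3
t=11  I2 complete
t=12  R2←I2
t=13  I4 dispatched to A1
t=14  I4 operands ready
t=16  I4 complete
t=17  R1←I4
t=18  I5 dispatched to A1
t=19  I5 operands ready, I6 dispatched to M1
t=20  I6 operands ready
t=21  I5 complete
t=22  R2←I5
t=25  I6 complete
t=26  R1←I6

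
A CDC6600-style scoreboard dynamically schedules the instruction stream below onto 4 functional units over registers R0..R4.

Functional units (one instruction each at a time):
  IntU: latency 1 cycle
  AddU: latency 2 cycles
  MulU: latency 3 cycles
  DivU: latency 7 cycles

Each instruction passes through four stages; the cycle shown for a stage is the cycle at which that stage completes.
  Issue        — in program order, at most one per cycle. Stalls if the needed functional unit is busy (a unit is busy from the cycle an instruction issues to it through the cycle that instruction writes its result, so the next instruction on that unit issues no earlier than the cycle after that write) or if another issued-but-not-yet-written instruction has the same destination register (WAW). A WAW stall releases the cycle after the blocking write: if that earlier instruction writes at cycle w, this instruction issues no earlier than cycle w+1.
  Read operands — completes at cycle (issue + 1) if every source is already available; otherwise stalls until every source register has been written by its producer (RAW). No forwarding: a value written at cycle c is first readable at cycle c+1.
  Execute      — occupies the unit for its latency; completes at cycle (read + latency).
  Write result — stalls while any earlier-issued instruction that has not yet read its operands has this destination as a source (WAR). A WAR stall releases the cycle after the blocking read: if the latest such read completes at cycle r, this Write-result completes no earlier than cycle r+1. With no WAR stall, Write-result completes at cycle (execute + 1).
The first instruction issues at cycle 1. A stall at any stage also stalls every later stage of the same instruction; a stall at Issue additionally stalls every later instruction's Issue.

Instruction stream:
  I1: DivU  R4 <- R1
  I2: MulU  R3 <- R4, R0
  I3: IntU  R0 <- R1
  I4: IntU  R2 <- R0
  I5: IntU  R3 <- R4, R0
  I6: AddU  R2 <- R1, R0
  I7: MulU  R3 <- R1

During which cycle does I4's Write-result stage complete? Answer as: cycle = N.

[I1] 1/2/9/10
[I2] 2/11/14/15  (RAW R4: wait I1 write@10)
[I3] 3/4/5/12  (WAR R0: wait I2 read@11)
[I4] 13/14/15/16  (struct: IntU busy until I3 writes@12)
[I5] 17/18/19/20  (struct: IntU busy until I4 writes@16)
[I6] 18/19/21/22
[I7] 21/22/25/26  (WAW R3: wait I5 write@20)

cycle = 16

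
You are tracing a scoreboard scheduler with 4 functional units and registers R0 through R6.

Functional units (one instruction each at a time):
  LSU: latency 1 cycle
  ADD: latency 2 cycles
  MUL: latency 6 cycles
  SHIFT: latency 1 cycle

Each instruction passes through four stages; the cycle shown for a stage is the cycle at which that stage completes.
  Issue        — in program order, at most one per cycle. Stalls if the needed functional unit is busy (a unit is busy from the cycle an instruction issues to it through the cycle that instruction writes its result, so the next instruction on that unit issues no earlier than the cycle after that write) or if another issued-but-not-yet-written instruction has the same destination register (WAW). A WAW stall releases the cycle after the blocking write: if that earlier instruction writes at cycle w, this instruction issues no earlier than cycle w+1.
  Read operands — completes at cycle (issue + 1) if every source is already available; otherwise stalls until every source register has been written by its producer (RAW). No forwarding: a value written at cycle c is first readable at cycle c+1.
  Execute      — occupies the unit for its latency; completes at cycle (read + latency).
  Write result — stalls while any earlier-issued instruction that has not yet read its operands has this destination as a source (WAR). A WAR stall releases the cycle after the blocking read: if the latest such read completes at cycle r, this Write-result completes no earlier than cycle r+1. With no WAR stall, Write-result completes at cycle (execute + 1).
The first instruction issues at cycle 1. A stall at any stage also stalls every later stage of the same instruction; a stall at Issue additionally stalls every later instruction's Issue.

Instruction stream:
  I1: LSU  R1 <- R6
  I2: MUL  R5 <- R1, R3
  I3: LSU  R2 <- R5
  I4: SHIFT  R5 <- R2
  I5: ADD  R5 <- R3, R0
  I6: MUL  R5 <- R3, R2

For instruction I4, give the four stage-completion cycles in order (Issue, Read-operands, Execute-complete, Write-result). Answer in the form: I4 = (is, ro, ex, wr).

I4 = (13, 16, 17, 18)

I1  is:1  ro:2  ex:3  wr:4
I2  is:2  ro:5  ex:11  wr:12  — RAW R1: wait I1 write@4
I3  is:5  ro:13  ex:14  wr:15  — struct: LSU busy until I1 writes@4, RAW R5: wait I2 write@12
I4  is:13  ro:16  ex:17  wr:18  — WAW R5: wait I2 write@12, RAW R2: wait I3 write@15
I5  is:19  ro:20  ex:22  wr:23  — WAW R5: wait I4 write@18
I6  is:24  ro:25  ex:31  wr:32  — WAW R5: wait I5 write@23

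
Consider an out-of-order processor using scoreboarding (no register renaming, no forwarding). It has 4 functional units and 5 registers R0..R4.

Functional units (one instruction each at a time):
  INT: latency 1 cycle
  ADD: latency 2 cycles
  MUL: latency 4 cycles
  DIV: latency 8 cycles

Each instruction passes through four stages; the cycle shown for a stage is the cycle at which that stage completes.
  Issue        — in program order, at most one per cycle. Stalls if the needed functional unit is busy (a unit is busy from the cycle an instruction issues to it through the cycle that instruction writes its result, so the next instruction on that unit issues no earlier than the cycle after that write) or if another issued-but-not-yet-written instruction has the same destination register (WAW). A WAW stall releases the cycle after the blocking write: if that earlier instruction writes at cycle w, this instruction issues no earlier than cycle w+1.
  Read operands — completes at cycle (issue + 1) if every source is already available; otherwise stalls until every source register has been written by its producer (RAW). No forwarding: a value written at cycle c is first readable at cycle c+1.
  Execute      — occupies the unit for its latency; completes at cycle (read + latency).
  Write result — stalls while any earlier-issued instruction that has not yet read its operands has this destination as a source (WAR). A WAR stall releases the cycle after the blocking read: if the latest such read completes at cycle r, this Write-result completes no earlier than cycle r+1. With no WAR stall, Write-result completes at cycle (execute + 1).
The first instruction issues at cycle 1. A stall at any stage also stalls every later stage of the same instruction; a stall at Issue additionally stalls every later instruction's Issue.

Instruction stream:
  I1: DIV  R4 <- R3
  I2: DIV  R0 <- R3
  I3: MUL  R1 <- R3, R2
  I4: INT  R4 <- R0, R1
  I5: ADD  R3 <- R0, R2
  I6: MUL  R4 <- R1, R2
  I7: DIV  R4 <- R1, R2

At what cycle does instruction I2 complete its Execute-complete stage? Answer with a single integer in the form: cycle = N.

cycle = 21

[I1] 1/2/10/11
[I2] 12/13/21/22  (struct: DIV busy until I1 writes@11)
[I3] 13/14/18/19
[I4] 14/23/24/25  (RAW R0: wait I2 write@22)
[I5] 15/23/25/26  (RAW R0: wait I2 write@22)
[I6] 26/27/31/32  (WAW R4: wait I4 write@25)
[I7] 33/34/42/43  (WAW R4: wait I6 write@32)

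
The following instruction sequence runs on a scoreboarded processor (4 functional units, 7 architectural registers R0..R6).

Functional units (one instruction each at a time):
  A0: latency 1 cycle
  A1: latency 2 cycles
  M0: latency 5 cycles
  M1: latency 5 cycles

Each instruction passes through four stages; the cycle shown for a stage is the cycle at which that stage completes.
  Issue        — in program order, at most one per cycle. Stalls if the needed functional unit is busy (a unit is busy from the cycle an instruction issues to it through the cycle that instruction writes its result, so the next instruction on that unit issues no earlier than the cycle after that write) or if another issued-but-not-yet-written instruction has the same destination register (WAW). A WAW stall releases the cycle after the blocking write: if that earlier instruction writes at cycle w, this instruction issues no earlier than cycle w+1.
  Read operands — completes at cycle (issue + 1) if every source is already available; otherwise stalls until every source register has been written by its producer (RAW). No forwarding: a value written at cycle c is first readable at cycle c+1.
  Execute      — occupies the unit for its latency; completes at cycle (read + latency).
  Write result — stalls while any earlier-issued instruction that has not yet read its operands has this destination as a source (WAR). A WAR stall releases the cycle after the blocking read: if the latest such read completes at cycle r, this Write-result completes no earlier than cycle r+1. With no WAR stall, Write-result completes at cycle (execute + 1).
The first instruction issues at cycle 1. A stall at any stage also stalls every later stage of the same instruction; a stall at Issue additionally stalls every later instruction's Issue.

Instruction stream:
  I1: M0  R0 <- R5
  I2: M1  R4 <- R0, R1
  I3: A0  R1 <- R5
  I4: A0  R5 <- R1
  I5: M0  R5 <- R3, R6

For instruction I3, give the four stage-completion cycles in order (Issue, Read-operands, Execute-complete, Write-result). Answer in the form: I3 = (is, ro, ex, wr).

I3 = (3, 4, 5, 10)

  I1 | 1 | 2 | 7 | 8
  I2 | 2 | 9 | 14 | 15   RAW R0: wait I1 write@8
  I3 | 3 | 4 | 5 | 10   WAR R1: wait I2 read@9
  I4 | 11 | 12 | 13 | 14   struct: A0 busy until I3 writes@10
  I5 | 15 | 16 | 21 | 22   WAW R5: wait I4 write@14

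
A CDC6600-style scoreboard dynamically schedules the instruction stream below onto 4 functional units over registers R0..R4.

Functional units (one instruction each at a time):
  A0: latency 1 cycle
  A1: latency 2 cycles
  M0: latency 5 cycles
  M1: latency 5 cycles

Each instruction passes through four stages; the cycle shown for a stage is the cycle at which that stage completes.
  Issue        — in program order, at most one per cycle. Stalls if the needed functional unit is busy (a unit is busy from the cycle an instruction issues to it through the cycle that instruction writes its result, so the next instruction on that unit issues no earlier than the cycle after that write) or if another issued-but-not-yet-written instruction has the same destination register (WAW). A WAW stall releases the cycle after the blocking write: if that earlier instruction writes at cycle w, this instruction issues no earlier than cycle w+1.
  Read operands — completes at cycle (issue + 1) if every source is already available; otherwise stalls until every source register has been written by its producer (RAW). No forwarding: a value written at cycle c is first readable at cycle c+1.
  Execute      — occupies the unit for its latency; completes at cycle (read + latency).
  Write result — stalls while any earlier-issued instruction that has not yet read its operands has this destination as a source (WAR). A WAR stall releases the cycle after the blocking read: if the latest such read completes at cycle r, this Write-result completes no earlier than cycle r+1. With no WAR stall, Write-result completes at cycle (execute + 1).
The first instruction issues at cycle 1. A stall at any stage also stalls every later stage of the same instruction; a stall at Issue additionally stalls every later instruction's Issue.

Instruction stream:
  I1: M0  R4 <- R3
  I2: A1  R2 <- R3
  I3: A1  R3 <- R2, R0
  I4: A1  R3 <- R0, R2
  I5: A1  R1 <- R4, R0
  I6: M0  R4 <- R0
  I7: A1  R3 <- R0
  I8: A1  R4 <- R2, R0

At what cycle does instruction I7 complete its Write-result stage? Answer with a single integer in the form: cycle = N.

cycle = 26

c1: issue I1 (M0)
c2: I1 read-ops | issue I2 (A1)
c3: I2 read-ops
c5: I2 finished on A1
c6: I2→R2
c7: I1 finished on M0 | issue I3 (A1)
c8: I1→R4 | I3 read-ops
c10: I3 finished on A1
c11: I3→R3
c12: issue I4 (A1)
c13: I4 read-ops
c15: I4 finished on A1
c16: I4→R3
c17: issue I5 (A1)
c18: I5 read-ops | issue I6 (M0)
c19: I6 read-ops
c20: I5 finished on A1
c21: I5→R1
c22: issue I7 (A1)
c23: I7 read-ops
c24: I6 finished on M0
c25: I6→R4 | I7 finished on A1
c26: I7→R3
c27: issue I8 (A1)
c28: I8 read-ops
c30: I8 finished on A1
c31: I8→R4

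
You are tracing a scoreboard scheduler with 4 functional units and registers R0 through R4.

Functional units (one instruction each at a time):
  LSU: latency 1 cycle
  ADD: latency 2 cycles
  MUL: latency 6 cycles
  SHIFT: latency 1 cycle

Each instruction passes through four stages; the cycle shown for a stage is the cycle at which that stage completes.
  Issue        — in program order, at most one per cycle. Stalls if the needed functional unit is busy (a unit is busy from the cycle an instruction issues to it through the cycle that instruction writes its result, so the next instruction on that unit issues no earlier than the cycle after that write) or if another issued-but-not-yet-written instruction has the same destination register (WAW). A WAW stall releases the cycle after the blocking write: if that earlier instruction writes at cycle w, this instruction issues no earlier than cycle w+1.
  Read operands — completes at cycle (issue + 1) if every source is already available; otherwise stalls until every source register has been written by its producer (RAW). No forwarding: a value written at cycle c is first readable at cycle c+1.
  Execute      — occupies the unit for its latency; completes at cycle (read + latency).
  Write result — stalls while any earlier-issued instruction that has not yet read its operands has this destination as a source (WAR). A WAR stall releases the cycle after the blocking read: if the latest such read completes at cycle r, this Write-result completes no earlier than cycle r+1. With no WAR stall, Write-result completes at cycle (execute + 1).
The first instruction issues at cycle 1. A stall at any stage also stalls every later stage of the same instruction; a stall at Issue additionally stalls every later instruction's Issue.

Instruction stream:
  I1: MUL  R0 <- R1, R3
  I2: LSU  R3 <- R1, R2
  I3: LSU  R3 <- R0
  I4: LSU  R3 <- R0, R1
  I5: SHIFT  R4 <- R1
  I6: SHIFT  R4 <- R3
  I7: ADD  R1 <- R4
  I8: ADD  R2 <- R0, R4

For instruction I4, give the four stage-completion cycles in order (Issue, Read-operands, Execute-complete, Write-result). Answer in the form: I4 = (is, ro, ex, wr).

I1: IS=1 RO=2 EX=8 WR=9
I2: IS=2 RO=3 EX=4 WR=5
I3: IS=6 RO=10 EX=11 WR=12  [struct: LSU busy until I2 writes@5; RAW R0: wait I1 write@9]
I4: IS=13 RO=14 EX=15 WR=16  [struct: LSU busy until I3 writes@12]
I5: IS=14 RO=15 EX=16 WR=17
I6: IS=18 RO=19 EX=20 WR=21  [struct: SHIFT busy until I5 writes@17]
I7: IS=19 RO=22 EX=24 WR=25  [RAW R4: wait I6 write@21]
I8: IS=26 RO=27 EX=29 WR=30  [struct: ADD busy until I7 writes@25]

I4 = (13, 14, 15, 16)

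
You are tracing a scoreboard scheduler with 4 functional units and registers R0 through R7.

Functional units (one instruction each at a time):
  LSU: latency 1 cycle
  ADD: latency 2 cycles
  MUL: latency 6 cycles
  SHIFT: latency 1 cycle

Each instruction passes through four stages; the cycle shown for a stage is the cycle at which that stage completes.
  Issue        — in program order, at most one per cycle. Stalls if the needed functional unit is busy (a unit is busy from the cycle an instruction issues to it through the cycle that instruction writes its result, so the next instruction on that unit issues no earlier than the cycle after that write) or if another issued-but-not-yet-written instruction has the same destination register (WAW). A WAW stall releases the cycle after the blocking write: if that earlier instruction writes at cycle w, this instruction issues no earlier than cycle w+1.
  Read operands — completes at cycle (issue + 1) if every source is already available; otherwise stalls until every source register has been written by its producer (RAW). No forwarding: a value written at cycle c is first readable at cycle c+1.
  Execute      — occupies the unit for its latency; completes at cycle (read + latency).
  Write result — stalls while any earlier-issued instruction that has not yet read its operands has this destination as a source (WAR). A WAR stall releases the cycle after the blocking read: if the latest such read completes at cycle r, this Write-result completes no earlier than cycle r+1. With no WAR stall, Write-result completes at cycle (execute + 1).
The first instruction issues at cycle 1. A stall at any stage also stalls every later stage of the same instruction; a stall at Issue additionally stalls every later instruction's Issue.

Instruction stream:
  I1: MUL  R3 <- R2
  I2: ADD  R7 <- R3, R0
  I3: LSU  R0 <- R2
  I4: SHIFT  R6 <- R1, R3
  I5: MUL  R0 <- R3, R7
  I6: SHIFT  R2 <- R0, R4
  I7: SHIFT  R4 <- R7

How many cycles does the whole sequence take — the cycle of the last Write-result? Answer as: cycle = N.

cycle = 28

[1] I1→MUL
[2] I1 RO; I2→ADD
[3] I3→LSU
[4] I3 RO; I4→SHIFT
[5] I3 EX
[8] I1 EX
[9] I1 WR R3
[10] I2 RO; I4 RO
[11] I3 WR R0; I4 EX
[12] I2 EX; I4 WR R6; I5→MUL
[13] I2 WR R7; I6→SHIFT
[14] I5 RO
[20] I5 EX
[21] I5 WR R0
[22] I6 RO
[23] I6 EX
[24] I6 WR R2
[25] I7→SHIFT
[26] I7 RO
[27] I7 EX
[28] I7 WR R4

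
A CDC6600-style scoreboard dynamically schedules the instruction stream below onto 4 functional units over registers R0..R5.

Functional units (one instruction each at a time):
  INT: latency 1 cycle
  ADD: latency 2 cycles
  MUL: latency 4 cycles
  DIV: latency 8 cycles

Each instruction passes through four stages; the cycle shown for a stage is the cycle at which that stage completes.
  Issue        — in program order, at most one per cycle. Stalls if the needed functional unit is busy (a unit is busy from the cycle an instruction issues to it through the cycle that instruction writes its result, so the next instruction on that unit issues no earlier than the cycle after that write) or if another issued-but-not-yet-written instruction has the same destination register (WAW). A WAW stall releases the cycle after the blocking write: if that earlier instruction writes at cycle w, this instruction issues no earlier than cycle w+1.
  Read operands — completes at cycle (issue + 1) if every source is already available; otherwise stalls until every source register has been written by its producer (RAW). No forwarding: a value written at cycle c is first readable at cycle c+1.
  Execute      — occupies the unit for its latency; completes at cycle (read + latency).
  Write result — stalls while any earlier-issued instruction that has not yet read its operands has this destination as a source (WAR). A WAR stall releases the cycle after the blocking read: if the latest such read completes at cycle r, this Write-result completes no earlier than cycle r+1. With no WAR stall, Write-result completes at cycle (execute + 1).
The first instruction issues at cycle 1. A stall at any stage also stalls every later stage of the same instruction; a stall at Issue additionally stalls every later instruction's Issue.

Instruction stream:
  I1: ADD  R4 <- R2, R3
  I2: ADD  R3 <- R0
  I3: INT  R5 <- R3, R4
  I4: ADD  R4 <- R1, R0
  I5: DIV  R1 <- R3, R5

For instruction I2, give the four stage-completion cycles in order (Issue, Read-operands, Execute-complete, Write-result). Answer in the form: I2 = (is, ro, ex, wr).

[1] I1→ADD
[2] I1 RO
[4] I1 EX
[5] I1 WR R4
[6] I2→ADD
[7] I2 RO | I3→INT
[9] I2 EX
[10] I2 WR R3
[11] I3 RO | I4→ADD
[12] I3 EX | I4 RO | I5→DIV
[13] I3 WR R5
[14] I4 EX | I5 RO
[15] I4 WR R4
[22] I5 EX
[23] I5 WR R1

I2 = (6, 7, 9, 10)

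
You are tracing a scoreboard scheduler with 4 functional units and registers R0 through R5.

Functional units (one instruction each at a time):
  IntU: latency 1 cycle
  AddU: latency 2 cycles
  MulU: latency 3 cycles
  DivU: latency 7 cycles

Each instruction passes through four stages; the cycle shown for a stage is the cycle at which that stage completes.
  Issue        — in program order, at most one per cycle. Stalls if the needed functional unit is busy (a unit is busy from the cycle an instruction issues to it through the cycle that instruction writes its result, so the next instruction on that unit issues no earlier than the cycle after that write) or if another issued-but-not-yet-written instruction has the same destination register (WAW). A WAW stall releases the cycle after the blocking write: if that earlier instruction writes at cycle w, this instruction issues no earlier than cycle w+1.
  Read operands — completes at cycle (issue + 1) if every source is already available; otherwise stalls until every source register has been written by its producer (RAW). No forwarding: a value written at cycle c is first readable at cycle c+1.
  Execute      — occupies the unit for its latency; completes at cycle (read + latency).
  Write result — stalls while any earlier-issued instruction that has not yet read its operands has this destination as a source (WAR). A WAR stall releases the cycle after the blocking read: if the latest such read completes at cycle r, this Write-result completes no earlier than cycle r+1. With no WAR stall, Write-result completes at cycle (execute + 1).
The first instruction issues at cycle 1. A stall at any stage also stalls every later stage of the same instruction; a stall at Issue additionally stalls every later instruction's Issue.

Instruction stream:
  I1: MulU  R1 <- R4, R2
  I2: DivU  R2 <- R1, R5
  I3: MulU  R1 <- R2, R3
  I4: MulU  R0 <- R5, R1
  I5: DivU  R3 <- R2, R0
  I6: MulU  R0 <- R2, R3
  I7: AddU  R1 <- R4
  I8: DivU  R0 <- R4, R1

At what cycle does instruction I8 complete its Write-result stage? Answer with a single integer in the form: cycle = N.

t=1  issue I1 (MulU)
t=2  I1 read-ops · issue I2 (DivU)
t=5  I1 finished on MulU
t=6  I1→R1
t=7  I2 read-ops · issue I3 (MulU)
t=14  I2 finished on DivU
t=15  I2→R2
t=16  I3 read-ops
t=19  I3 finished on MulU
t=20  I3→R1
t=21  issue I4 (MulU)
t=22  I4 read-ops · issue I5 (DivU)
t=25  I4 finished on MulU
t=26  I4→R0
t=27  I5 read-ops · issue I6 (MulU)
t=28  issue I7 (AddU)
t=29  I7 read-ops
t=31  I7 finished on AddU
t=32  I7→R1
t=34  I5 finished on DivU
t=35  I5→R3
t=36  I6 read-ops
t=39  I6 finished on MulU
t=40  I6→R0
t=41  issue I8 (DivU)
t=42  I8 read-ops
t=49  I8 finished on DivU
t=50  I8→R0

cycle = 50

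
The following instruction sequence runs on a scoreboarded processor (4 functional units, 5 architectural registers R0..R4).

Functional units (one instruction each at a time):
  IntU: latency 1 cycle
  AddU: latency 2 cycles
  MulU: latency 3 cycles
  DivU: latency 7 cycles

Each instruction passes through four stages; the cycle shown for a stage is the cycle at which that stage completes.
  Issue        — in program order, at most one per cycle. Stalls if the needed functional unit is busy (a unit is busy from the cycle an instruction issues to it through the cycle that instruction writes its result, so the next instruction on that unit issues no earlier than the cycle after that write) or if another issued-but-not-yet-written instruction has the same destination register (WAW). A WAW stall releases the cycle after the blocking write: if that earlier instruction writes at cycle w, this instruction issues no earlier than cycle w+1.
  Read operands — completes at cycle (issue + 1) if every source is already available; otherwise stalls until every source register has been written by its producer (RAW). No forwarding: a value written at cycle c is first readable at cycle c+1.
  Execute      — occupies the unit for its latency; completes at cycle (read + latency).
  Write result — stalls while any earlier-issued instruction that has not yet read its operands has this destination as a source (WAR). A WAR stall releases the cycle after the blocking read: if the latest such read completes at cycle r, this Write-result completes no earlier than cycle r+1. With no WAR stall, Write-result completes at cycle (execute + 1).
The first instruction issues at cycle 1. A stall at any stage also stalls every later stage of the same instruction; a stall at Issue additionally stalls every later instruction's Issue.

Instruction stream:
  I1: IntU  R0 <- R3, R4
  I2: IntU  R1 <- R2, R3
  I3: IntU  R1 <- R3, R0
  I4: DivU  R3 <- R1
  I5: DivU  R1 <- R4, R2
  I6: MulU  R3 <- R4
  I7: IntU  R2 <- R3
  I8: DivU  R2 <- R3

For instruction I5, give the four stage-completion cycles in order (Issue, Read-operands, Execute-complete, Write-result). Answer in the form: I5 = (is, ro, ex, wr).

I5 = (22, 23, 30, 31)

I1  is:1  ro:2  ex:3  wr:4
I2  is:5  ro:6  ex:7  wr:8  — struct: IntU busy until I1 writes@4
I3  is:9  ro:10  ex:11  wr:12  — struct: IntU busy until I2 writes@8
I4  is:10  ro:13  ex:20  wr:21  — RAW R1: wait I3 write@12
I5  is:22  ro:23  ex:30  wr:31  — struct: DivU busy until I4 writes@21
I6  is:23  ro:24  ex:27  wr:28
I7  is:24  ro:29  ex:30  wr:31  — RAW R3: wait I6 write@28
I8  is:32  ro:33  ex:40  wr:41  — WAW R2: wait I7 write@31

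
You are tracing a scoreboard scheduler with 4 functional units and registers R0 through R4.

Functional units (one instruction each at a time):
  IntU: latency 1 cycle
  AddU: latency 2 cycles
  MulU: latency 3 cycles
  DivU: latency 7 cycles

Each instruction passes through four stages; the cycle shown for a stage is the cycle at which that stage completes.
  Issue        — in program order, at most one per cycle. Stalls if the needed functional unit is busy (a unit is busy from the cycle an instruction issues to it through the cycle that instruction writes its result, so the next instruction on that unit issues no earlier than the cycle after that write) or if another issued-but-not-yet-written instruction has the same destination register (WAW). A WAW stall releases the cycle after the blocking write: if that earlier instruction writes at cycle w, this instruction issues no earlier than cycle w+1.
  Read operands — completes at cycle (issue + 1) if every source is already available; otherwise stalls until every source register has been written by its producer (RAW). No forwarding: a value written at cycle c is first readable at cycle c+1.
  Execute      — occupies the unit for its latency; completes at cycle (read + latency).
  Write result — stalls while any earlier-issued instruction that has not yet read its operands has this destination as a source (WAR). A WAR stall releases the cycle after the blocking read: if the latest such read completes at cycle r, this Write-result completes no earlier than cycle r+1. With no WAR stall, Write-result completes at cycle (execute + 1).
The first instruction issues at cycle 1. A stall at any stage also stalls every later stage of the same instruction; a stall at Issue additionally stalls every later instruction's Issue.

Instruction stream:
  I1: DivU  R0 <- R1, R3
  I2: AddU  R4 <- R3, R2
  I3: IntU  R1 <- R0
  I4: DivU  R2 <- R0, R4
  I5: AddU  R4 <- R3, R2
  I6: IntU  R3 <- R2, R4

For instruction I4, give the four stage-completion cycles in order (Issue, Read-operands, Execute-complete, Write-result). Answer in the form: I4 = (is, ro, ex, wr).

I4 = (11, 12, 19, 20)

t=1  I1 dispatched to DivU
t=2  I1 operands ready; I2 dispatched to AddU
t=3  I2 operands ready; I3 dispatched to IntU
t=5  I2 complete
t=6  R4←I2
t=9  I1 complete
t=10  R0←I1
t=11  I3 operands ready; I4 dispatched to DivU
t=12  I3 complete; I4 operands ready; I5 dispatched to AddU
t=13  R1←I3
t=14  I6 dispatched to IntU
t=19  I4 complete
t=20  R2←I4
t=21  I5 operands ready
t=23  I5 complete
t=24  R4←I5
t=25  I6 operands ready
t=26  I6 complete
t=27  R3←I6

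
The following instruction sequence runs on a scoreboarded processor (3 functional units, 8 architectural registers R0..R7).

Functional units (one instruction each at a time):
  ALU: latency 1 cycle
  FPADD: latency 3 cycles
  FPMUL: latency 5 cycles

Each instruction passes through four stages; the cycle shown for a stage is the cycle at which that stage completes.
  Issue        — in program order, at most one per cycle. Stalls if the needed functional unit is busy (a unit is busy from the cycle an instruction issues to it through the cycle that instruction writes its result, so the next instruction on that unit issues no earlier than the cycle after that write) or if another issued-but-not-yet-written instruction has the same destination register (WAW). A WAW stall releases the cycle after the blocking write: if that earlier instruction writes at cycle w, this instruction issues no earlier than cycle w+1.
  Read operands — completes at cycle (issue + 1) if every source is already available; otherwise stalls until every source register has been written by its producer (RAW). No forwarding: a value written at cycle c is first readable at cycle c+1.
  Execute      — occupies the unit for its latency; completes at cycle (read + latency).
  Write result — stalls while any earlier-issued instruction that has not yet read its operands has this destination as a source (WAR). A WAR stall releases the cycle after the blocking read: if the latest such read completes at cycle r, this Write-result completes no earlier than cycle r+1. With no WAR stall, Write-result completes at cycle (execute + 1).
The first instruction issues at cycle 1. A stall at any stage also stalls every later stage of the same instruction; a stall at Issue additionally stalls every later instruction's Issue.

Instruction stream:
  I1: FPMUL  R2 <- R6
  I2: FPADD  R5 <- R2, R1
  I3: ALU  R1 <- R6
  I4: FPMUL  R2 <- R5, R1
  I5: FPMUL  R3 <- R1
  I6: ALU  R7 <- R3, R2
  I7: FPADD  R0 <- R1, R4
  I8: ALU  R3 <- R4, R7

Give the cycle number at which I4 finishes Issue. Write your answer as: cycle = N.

cycle = 9

[1] I1 issues→FPMUL
[2] I1 reads | I2 issues→FPADD
[3] I3 issues→ALU
[4] I3 reads
[5] I3 exec-done
[7] I1 exec-done
[8] I1 writes R2
[9] I2 reads | I4 issues→FPMUL
[10] I3 writes R1
[12] I2 exec-done
[13] I2 writes R5
[14] I4 reads
[19] I4 exec-done
[20] I4 writes R2
[21] I5 issues→FPMUL
[22] I5 reads | I6 issues→ALU
[23] I7 issues→FPADD
[24] I7 reads
[27] I5 exec-done | I7 exec-done
[28] I5 writes R3 | I7 writes R0
[29] I6 reads
[30] I6 exec-done
[31] I6 writes R7
[32] I8 issues→ALU
[33] I8 reads
[34] I8 exec-done
[35] I8 writes R3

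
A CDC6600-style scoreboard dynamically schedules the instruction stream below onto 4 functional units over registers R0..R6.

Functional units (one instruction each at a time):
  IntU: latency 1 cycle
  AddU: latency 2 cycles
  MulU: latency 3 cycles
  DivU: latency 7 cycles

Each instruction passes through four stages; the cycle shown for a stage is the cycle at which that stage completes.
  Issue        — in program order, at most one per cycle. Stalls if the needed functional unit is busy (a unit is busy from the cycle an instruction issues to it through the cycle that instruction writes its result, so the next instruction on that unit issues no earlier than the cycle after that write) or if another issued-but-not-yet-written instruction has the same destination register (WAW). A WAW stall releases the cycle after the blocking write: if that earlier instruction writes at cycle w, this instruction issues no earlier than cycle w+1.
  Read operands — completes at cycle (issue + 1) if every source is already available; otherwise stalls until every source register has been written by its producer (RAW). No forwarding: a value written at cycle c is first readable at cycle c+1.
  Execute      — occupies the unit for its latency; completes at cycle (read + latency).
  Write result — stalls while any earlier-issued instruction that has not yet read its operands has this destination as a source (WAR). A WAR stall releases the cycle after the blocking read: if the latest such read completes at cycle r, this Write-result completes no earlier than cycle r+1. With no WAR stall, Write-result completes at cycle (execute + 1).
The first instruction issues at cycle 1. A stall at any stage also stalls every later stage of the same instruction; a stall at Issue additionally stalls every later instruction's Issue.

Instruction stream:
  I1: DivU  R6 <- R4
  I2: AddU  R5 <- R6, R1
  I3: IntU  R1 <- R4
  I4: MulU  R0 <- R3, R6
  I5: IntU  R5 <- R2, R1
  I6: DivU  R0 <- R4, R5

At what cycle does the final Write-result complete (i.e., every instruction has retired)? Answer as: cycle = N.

cycle = 27

[1] I1 issues→DivU
[2] I1 reads · I2 issues→AddU
[3] I3 issues→IntU
[4] I3 reads · I4 issues→MulU
[5] I3 exec-done
[9] I1 exec-done
[10] I1 writes R6
[11] I2 reads · I4 reads
[12] I3 writes R1
[13] I2 exec-done
[14] I2 writes R5 · I4 exec-done
[15] I4 writes R0 · I5 issues→IntU
[16] I5 reads · I6 issues→DivU
[17] I5 exec-done
[18] I5 writes R5
[19] I6 reads
[26] I6 exec-done
[27] I6 writes R0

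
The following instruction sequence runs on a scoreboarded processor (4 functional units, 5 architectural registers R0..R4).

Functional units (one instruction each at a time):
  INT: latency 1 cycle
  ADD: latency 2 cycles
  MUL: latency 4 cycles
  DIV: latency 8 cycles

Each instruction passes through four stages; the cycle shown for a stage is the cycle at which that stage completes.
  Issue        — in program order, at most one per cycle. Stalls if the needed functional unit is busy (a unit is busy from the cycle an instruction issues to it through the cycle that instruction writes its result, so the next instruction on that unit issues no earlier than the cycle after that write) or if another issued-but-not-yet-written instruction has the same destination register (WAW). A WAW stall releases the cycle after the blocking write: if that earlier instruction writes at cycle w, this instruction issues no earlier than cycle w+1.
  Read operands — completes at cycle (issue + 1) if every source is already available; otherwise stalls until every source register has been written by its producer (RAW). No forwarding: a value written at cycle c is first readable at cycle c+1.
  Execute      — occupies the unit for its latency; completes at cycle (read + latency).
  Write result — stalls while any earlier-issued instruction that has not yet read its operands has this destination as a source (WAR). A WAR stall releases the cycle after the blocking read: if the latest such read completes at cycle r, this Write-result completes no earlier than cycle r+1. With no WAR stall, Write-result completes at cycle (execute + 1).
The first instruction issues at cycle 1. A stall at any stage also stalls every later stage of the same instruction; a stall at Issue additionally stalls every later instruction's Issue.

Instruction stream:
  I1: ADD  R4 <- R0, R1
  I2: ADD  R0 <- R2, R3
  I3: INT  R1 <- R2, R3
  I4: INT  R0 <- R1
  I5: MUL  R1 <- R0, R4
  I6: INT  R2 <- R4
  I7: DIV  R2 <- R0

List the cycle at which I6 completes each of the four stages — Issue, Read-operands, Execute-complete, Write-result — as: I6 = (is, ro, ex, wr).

I6 = (15, 16, 17, 18)

  I1 | 1 | 2 | 4 | 5
  I2 | 6 | 7 | 9 | 10   struct: ADD busy until I1 writes@5
  I3 | 7 | 8 | 9 | 10
  I4 | 11 | 12 | 13 | 14   struct: INT busy until I3 writes@10
  I5 | 12 | 15 | 19 | 20   RAW R0: wait I4 write@14
  I6 | 15 | 16 | 17 | 18   struct: INT busy until I4 writes@14
  I7 | 19 | 20 | 28 | 29   WAW R2: wait I6 write@18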